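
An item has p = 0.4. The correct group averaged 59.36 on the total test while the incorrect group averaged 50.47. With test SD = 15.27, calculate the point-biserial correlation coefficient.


q = 1 - p = 0.6
rpb = ((M1 - M0) / SD) * sqrt(p * q)
rpb = ((59.36 - 50.47) / 15.27) * sqrt(0.4 * 0.6)
rpb = 0.2852

0.2852


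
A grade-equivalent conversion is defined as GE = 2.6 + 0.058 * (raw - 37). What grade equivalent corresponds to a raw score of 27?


raw - median = 27 - 37 = -10
slope * diff = 0.058 * -10 = -0.58
GE = 2.6 + -0.58
GE = 2.02

2.02


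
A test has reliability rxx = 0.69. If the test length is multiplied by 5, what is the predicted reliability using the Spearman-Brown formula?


r_new = (n * rxx) / (1 + (n-1) * rxx)
r_new = (5 * 0.69) / (1 + 4 * 0.69)
r_new = 3.45 / 3.76
r_new = 0.9176

0.9176


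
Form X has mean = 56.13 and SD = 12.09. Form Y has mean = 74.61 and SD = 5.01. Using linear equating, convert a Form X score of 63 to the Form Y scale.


slope = SD_Y / SD_X = 5.01 / 12.09 ~ 0.4144
intercept = mean_Y - slope * mean_X = 74.61 - (5.01 / 12.09) * 56.13 ~ 51.3502
Y = slope * X + intercept. To avoid rounding drift from the rounded slope/intercept, evaluate the equivalent form Y = mean_Y + SD_Y * (X - mean_X) / SD_X at full precision:
Y = 74.61 + 5.01 * (63 - 56.13) / 12.09
Y = 74.61 + 5.01 * 6.87 / 12.09
Y = 74.61 + 34.4187 / 12.09
Y = 74.61 + 2.8469
Y = 77.4569

77.4569


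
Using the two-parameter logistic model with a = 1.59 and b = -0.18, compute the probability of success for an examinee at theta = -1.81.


a*(theta - b) = 1.59 * (-1.81 - -0.18) = -2.5917
exp(--2.5917) = 13.3525
P = 1 / (1 + 13.3525)
P = 0.0697

0.0697


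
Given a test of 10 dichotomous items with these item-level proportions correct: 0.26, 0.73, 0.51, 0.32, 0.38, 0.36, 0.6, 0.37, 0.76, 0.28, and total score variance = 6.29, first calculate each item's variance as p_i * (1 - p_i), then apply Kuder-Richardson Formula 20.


For each item, compute p_i * q_i:
  Item 1: 0.26 * 0.74 = 0.1924
  Item 2: 0.73 * 0.27 = 0.1971
  Item 3: 0.51 * 0.49 = 0.2499
  Item 4: 0.32 * 0.68 = 0.2176
  Item 5: 0.38 * 0.62 = 0.2356
  Item 6: 0.36 * 0.64 = 0.2304
  Item 7: 0.6 * 0.4 = 0.24
  Item 8: 0.37 * 0.63 = 0.2331
  Item 9: 0.76 * 0.24 = 0.1824
  Item 10: 0.28 * 0.72 = 0.2016
Sum(p_i * q_i) = 0.1924 + 0.1971 + 0.2499 + 0.2176 + 0.2356 + 0.2304 + 0.24 + 0.2331 + 0.1824 + 0.2016 = 2.1801
KR-20 = (k/(k-1)) * (1 - Sum(p_i*q_i) / Var_total)
= (10/9) * (1 - 2.1801/6.29)
= 1.1111 * 0.6534
KR-20 = 0.726

0.726


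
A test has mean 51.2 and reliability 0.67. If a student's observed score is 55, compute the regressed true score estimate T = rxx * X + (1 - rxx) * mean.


T_est = rxx * X + (1 - rxx) * mean
T_est = 0.67 * 55 + 0.33 * 51.2
T_est = 36.85 + 16.896
T_est = 53.746

53.746


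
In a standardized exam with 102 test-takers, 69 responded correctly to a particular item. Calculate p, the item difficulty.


Item difficulty p = number correct / total examinees
p = 69 / 102
p = 0.6765

0.6765


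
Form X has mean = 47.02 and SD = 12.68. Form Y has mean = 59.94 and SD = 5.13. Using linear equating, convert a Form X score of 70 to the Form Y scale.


slope = SD_Y / SD_X = 5.13 / 12.68 ~ 0.4046
intercept = mean_Y - slope * mean_X = 59.94 - (5.13 / 12.68) * 47.02 ~ 40.9169
Y = slope * X + intercept. To avoid rounding drift from the rounded slope/intercept, evaluate the equivalent form Y = mean_Y + SD_Y * (X - mean_X) / SD_X at full precision:
Y = 59.94 + 5.13 * (70 - 47.02) / 12.68
Y = 59.94 + 5.13 * 22.98 / 12.68
Y = 59.94 + 117.8874 / 12.68
Y = 59.94 + 9.2971
Y = 69.2371

69.2371


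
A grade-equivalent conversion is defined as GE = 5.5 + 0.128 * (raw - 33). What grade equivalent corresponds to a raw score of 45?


raw - median = 45 - 33 = 12
slope * diff = 0.128 * 12 = 1.536
GE = 5.5 + 1.536
GE = 7.036

7.036


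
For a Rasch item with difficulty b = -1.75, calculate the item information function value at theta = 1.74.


P = 1/(1+exp(-(1.74--1.75))) = 0.9704
I = P*(1-P) = 0.9704 * 0.0296
I = 0.0287

0.0287


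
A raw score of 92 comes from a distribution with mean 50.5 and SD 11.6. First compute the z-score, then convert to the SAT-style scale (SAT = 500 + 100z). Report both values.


z = (X - mean) / SD = (92 - 50.5) / 11.6
z = 41.5 / 11.6
z = 3.5776
SAT-scale = SAT = 500 + 100z
Carry z at full precision (z = 41.5 / 11.6) into the conversion:
SAT-scale = 500 + 100 * (41.5 / 11.6) = 500 + 4150 / 11.6
SAT-scale = 500 + 357.7586
SAT-scale = 857.7586

857.7586


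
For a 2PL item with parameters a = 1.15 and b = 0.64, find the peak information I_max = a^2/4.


For 2PL, max info at theta = b = 0.64
I_max = a^2 / 4 = 1.15^2 / 4
= 1.3225 / 4
I_max = 0.3306

0.3306


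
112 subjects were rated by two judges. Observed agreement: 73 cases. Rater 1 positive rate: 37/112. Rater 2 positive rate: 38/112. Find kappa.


P_o = 73/112 = 0.651786
P_e = (37*38 + 75*74) / 12544 = 0.554528
kappa = (P_o - P_e) / (1 - P_e)
kappa = (0.651786 - 0.554528) / (1 - 0.554528)
kappa = 0.2183

0.2183


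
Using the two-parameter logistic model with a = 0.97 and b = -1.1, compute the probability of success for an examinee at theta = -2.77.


a*(theta - b) = 0.97 * (-2.77 - -1.1) = -1.6199
exp(--1.6199) = 5.0526
P = 1 / (1 + 5.0526)
P = 0.1652

0.1652


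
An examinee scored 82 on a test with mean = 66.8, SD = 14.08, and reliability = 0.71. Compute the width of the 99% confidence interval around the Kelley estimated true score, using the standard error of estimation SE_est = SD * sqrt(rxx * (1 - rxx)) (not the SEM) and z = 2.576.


True score estimate = 0.71*82 + 0.29*66.8 = 77.592
SE_est = SD * sqrt(rxx * (1 - rxx)) = 14.08 * sqrt(0.71 * 0.29) = 14.08 * sqrt(0.2059) = 6.38897
CI = T_est +/- z * SE_est, so width = 2 * z * SE_est = 2 * 2.576 * 6.38897
Width = 32.916

32.916


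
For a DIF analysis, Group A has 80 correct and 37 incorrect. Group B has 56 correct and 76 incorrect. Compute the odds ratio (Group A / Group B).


Odds_A = 80/37 = 2.1622
Odds_B = 56/76 = 0.7368
OR = Odds_A / Odds_B = 2.1622 / 0.7368
Exactly, OR = (80 * 76) / (37 * 56) = 6080 / 2072
OR = 2.9344

2.9344


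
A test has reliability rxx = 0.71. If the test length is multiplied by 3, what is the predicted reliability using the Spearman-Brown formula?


r_new = (n * rxx) / (1 + (n-1) * rxx)
r_new = (3 * 0.71) / (1 + 2 * 0.71)
r_new = 2.13 / 2.42
r_new = 0.8802

0.8802


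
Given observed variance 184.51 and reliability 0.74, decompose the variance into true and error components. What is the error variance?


var_true = rxx * var_obs = 0.74 * 184.51 = 136.5374
var_error = var_obs - var_true
var_error = 184.51 - 136.5374
var_error = 47.9726

47.9726


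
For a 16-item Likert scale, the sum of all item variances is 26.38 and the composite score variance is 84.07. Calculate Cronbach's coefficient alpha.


alpha = (k/(k-1)) * (1 - sum(si^2)/s_total^2)
= (16/15) * (1 - 26.38/84.07)
alpha = 0.732

0.732


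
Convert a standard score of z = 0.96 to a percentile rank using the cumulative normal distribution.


CDF(z) = 0.5 * (1 + erf(z/sqrt(2)))
erf(0.6788) = 0.6629
CDF = 0.8315
Percentile rank = 0.8315 * 100 = 83.15

83.15


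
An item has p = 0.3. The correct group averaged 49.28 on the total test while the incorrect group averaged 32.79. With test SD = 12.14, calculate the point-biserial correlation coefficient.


q = 1 - p = 0.7
rpb = ((M1 - M0) / SD) * sqrt(p * q)
rpb = ((49.28 - 32.79) / 12.14) * sqrt(0.3 * 0.7)
rpb = 0.6225

0.6225


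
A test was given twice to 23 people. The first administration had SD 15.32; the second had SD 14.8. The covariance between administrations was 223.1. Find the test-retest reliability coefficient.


r = cov(X,Y) / (SD_X * SD_Y)
r = 223.1 / (15.32 * 14.8)
r = 223.1 / 226.736
r = 0.984

0.984


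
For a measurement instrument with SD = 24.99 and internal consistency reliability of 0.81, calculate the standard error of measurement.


SEM = SD * sqrt(1 - rxx)
SEM = 24.99 * sqrt(1 - 0.81)
SEM = 24.99 * sqrt(0.19) = 24.99 * 0.43589
SEM = 10.8929

10.8929


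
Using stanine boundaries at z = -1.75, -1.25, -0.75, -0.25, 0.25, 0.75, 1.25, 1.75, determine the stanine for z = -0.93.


Stanine boundaries: [-1.75, -1.25, -0.75, -0.25, 0.25, 0.75, 1.25, 1.75]
z = -0.93
Check each boundary:
  z >= -1.75 -> could be stanine 2
  z >= -1.25 -> could be stanine 3
  z < -0.75
  z < -0.25
  z < 0.25
  z < 0.75
  z < 1.25
  z < 1.75
Highest qualifying boundary gives stanine = 3

3


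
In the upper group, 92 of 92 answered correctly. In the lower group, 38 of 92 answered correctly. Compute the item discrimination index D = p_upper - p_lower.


p_upper = 92/92 = 1.0
p_lower = 38/92 = 0.413
D = 1.0 - 0.413 = 0.587

0.587


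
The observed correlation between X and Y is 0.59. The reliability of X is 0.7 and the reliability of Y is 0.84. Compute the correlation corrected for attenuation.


r_corrected = rxy / sqrt(rxx * ryy)
= 0.59 / sqrt(0.7 * 0.84)
= 0.59 / sqrt(0.588)
= 0.59 / 0.766812
r_corrected = 0.7694

0.7694


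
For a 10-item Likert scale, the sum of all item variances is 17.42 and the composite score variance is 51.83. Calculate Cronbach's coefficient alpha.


alpha = (k/(k-1)) * (1 - sum(si^2)/s_total^2)
= (10/9) * (1 - 17.42/51.83)
alpha = 0.7377

0.7377


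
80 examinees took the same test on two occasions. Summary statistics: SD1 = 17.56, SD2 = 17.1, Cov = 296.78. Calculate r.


r = cov(X,Y) / (SD_X * SD_Y)
r = 296.78 / (17.56 * 17.1)
r = 296.78 / 300.276
r = 0.9884

0.9884


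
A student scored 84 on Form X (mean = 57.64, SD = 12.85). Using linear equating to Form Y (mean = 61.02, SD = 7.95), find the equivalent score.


slope = SD_Y / SD_X = 7.95 / 12.85 ~ 0.6187
intercept = mean_Y - slope * mean_X = 61.02 - (7.95 / 12.85) * 57.64 ~ 25.3595
Y = slope * X + intercept. To avoid rounding drift from the rounded slope/intercept, evaluate the equivalent form Y = mean_Y + SD_Y * (X - mean_X) / SD_X at full precision:
Y = 61.02 + 7.95 * (84 - 57.64) / 12.85
Y = 61.02 + 7.95 * 26.36 / 12.85
Y = 61.02 + 209.562 / 12.85
Y = 61.02 + 16.3083
Y = 77.3283

77.3283


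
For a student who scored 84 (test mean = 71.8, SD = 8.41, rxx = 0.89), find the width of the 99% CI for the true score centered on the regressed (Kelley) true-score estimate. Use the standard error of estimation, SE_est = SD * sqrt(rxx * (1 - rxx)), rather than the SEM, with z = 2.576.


True score estimate = 0.89*84 + 0.11*71.8 = 82.658
SE_est = SD * sqrt(rxx * (1 - rxx)) = 8.41 * sqrt(0.89 * 0.11) = 8.41 * sqrt(0.0979) = 2.631403
CI = T_est +/- z * SE_est, so width = 2 * z * SE_est = 2 * 2.576 * 2.631403
Width = 13.557

13.557


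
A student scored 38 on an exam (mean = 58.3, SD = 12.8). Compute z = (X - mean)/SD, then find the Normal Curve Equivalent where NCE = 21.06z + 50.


z = (X - mean) / SD = (38 - 58.3) / 12.8
z = -20.3 / 12.8
z = -1.5859
NCE = NCE = 21.06z + 50
Carry z at full precision (z = -20.3 / 12.8) into the conversion:
NCE = 21.06 * (-20.3 / 12.8) + 50 = -427.518 / 12.8 + 50
NCE = -33.3998 + 50
NCE = 16.6002

16.6002


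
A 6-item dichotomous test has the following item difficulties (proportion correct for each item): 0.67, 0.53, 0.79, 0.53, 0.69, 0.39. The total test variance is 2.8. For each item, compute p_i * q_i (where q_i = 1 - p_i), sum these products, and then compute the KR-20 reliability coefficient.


For each item, compute p_i * q_i:
  Item 1: 0.67 * 0.33 = 0.2211
  Item 2: 0.53 * 0.47 = 0.2491
  Item 3: 0.79 * 0.21 = 0.1659
  Item 4: 0.53 * 0.47 = 0.2491
  Item 5: 0.69 * 0.31 = 0.2139
  Item 6: 0.39 * 0.61 = 0.2379
Sum(p_i * q_i) = 0.2211 + 0.2491 + 0.1659 + 0.2491 + 0.2139 + 0.2379 = 1.337
KR-20 = (k/(k-1)) * (1 - Sum(p_i*q_i) / Var_total)
= (6/5) * (1 - 1.337/2.8)
= 1.2 * 0.5225
KR-20 = 0.627

0.627


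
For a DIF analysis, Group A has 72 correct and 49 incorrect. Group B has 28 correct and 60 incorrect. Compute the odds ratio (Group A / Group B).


Odds_A = 72/49 = 1.4694
Odds_B = 28/60 = 0.4667
OR = Odds_A / Odds_B = 1.4694 / 0.4667
Exactly, OR = (72 * 60) / (49 * 28) = 4320 / 1372
OR = 3.1487

3.1487


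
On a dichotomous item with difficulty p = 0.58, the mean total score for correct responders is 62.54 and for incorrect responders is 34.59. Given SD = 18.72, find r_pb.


q = 1 - p = 0.42
rpb = ((M1 - M0) / SD) * sqrt(p * q)
rpb = ((62.54 - 34.59) / 18.72) * sqrt(0.58 * 0.42)
rpb = 0.7369

0.7369


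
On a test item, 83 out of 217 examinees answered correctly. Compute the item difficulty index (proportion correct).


Item difficulty p = number correct / total examinees
p = 83 / 217
p = 0.3825

0.3825


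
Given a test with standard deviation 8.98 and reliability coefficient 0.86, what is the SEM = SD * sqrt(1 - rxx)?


SEM = SD * sqrt(1 - rxx)
SEM = 8.98 * sqrt(1 - 0.86)
SEM = 8.98 * sqrt(0.14) = 8.98 * 0.374166
SEM = 3.36

3.36


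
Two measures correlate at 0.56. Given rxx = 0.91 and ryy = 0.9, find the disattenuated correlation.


r_corrected = rxy / sqrt(rxx * ryy)
= 0.56 / sqrt(0.91 * 0.9)
= 0.56 / sqrt(0.819)
= 0.56 / 0.904986
r_corrected = 0.6188

0.6188


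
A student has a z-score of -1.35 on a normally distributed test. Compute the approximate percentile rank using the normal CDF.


CDF(z) = 0.5 * (1 + erf(z/sqrt(2)))
erf(-0.9546) = -0.823
CDF = 0.0885
Percentile rank = 0.0885 * 100 = 8.85

8.85


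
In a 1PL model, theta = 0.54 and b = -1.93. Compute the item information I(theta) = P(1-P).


P = 1/(1+exp(-(0.54--1.93))) = 0.922
I = P*(1-P) = 0.922 * 0.078
I = 0.0719

0.0719


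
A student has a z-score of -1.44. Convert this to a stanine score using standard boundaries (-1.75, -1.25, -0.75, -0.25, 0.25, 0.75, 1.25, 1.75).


Stanine boundaries: [-1.75, -1.25, -0.75, -0.25, 0.25, 0.75, 1.25, 1.75]
z = -1.44
Check each boundary:
  z >= -1.75 -> could be stanine 2
  z < -1.25
  z < -0.75
  z < -0.25
  z < 0.25
  z < 0.75
  z < 1.25
  z < 1.75
Highest qualifying boundary gives stanine = 2

2


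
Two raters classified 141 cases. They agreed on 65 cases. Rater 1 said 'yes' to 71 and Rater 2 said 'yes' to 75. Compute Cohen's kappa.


P_o = 65/141 = 0.460993
P_e = (71*75 + 70*66) / 19881 = 0.500226
kappa = (P_o - P_e) / (1 - P_e)
kappa = (0.460993 - 0.500226) / (1 - 0.500226)
kappa = -0.0785

-0.0785


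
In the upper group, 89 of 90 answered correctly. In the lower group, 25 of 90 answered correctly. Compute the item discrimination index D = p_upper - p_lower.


p_upper = 89/90 = 0.9889
p_lower = 25/90 = 0.2778
D = 0.9889 - 0.2778 = 0.7111

0.7111


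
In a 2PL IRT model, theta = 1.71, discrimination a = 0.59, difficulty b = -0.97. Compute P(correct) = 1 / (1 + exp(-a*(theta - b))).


a*(theta - b) = 0.59 * (1.71 - -0.97) = 1.5812
exp(-1.5812) = 0.2057
P = 1 / (1 + 0.2057)
P = 0.8294

0.8294


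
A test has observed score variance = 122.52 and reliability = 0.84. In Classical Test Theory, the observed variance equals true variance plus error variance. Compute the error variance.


var_true = rxx * var_obs = 0.84 * 122.52 = 102.9168
var_error = var_obs - var_true
var_error = 122.52 - 102.9168
var_error = 19.6032

19.6032


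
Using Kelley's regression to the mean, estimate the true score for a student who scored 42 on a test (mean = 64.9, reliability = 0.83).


T_est = rxx * X + (1 - rxx) * mean
T_est = 0.83 * 42 + 0.17 * 64.9
T_est = 34.86 + 11.033
T_est = 45.893

45.893


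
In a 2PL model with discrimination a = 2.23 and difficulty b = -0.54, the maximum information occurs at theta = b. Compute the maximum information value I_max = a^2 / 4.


For 2PL, max info at theta = b = -0.54
I_max = a^2 / 4 = 2.23^2 / 4
= 4.9729 / 4
I_max = 1.2432

1.2432


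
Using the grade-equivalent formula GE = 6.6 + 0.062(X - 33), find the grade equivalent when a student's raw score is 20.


raw - median = 20 - 33 = -13
slope * diff = 0.062 * -13 = -0.806
GE = 6.6 + -0.806
GE = 5.794

5.794


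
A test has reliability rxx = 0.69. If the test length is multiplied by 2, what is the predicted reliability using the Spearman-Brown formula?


r_new = (n * rxx) / (1 + (n-1) * rxx)
r_new = (2 * 0.69) / (1 + 1 * 0.69)
r_new = 1.38 / 1.69
r_new = 0.8166

0.8166


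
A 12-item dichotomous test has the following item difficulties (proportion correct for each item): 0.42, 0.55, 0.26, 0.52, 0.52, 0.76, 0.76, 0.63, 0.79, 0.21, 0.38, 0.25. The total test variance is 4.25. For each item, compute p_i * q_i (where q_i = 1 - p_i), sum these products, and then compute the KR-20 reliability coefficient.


For each item, compute p_i * q_i:
  Item 1: 0.42 * 0.58 = 0.2436
  Item 2: 0.55 * 0.45 = 0.2475
  Item 3: 0.26 * 0.74 = 0.1924
  Item 4: 0.52 * 0.48 = 0.2496
  Item 5: 0.52 * 0.48 = 0.2496
  Item 6: 0.76 * 0.24 = 0.1824
  Item 7: 0.76 * 0.24 = 0.1824
  Item 8: 0.63 * 0.37 = 0.2331
  Item 9: 0.79 * 0.21 = 0.1659
  Item 10: 0.21 * 0.79 = 0.1659
  Item 11: 0.38 * 0.62 = 0.2356
  Item 12: 0.25 * 0.75 = 0.1875
Sum(p_i * q_i) = 0.2436 + 0.2475 + 0.1924 + 0.2496 + 0.2496 + 0.1824 + 0.1824 + 0.2331 + 0.1659 + 0.1659 + 0.2356 + 0.1875 = 2.5355
KR-20 = (k/(k-1)) * (1 - Sum(p_i*q_i) / Var_total)
= (12/11) * (1 - 2.5355/4.25)
= 1.0909 * 0.4034
KR-20 = 0.4401

0.4401


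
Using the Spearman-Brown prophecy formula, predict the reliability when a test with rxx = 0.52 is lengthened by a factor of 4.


r_new = (n * rxx) / (1 + (n-1) * rxx)
r_new = (4 * 0.52) / (1 + 3 * 0.52)
r_new = 2.08 / 2.56
r_new = 0.8125

0.8125


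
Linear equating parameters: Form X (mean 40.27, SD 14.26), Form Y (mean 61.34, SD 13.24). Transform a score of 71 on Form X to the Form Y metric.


slope = SD_Y / SD_X = 13.24 / 14.26 ~ 0.9285
intercept = mean_Y - slope * mean_X = 61.34 - (13.24 / 14.26) * 40.27 ~ 23.9505
Y = slope * X + intercept. To avoid rounding drift from the rounded slope/intercept, evaluate the equivalent form Y = mean_Y + SD_Y * (X - mean_X) / SD_X at full precision:
Y = 61.34 + 13.24 * (71 - 40.27) / 14.26
Y = 61.34 + 13.24 * 30.73 / 14.26
Y = 61.34 + 406.8652 / 14.26
Y = 61.34 + 28.5319
Y = 89.8719

89.8719


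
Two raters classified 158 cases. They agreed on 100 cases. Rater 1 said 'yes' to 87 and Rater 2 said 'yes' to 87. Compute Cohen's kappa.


P_o = 100/158 = 0.632911
P_e = (87*87 + 71*71) / 24964 = 0.505127
kappa = (P_o - P_e) / (1 - P_e)
kappa = (0.632911 - 0.505127) / (1 - 0.505127)
kappa = 0.2582

0.2582


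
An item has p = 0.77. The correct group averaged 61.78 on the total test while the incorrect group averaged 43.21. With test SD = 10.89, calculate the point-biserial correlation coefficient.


q = 1 - p = 0.23
rpb = ((M1 - M0) / SD) * sqrt(p * q)
rpb = ((61.78 - 43.21) / 10.89) * sqrt(0.77 * 0.23)
rpb = 0.7176

0.7176


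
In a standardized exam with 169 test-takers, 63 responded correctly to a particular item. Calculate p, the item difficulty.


Item difficulty p = number correct / total examinees
p = 63 / 169
p = 0.3728

0.3728


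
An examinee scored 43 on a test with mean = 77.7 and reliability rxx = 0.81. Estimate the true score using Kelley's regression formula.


T_est = rxx * X + (1 - rxx) * mean
T_est = 0.81 * 43 + 0.19 * 77.7
T_est = 34.83 + 14.763
T_est = 49.593

49.593


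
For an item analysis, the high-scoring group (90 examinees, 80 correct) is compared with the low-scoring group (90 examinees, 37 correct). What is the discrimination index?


p_upper = 80/90 = 0.8889
p_lower = 37/90 = 0.4111
D = 0.8889 - 0.4111 = 0.4778

0.4778


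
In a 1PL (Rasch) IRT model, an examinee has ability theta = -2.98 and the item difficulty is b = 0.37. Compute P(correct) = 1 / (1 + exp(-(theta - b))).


theta - b = -2.98 - 0.37 = -3.35
exp(-(theta - b)) = exp(3.35) = 28.5027
P = 1 / (1 + 28.5027)
P = 0.0339

0.0339


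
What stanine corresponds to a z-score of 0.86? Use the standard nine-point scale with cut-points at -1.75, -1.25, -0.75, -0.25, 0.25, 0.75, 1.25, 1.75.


Stanine boundaries: [-1.75, -1.25, -0.75, -0.25, 0.25, 0.75, 1.25, 1.75]
z = 0.86
Check each boundary:
  z >= -1.75 -> could be stanine 2
  z >= -1.25 -> could be stanine 3
  z >= -0.75 -> could be stanine 4
  z >= -0.25 -> could be stanine 5
  z >= 0.25 -> could be stanine 6
  z >= 0.75 -> could be stanine 7
  z < 1.25
  z < 1.75
Highest qualifying boundary gives stanine = 7

7


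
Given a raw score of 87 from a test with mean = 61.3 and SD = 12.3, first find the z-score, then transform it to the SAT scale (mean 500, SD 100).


z = (X - mean) / SD = (87 - 61.3) / 12.3
z = 25.7 / 12.3
z = 2.0894
SAT-scale = SAT = 500 + 100z
Carry z at full precision (z = 25.7 / 12.3) into the conversion:
SAT-scale = 500 + 100 * (25.7 / 12.3) = 500 + 2570 / 12.3
SAT-scale = 500 + 208.9431
SAT-scale = 708.9431

708.9431


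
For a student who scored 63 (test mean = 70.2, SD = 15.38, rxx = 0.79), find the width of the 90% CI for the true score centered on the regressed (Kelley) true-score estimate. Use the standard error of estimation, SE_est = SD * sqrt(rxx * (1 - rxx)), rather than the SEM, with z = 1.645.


True score estimate = 0.79*63 + 0.21*70.2 = 64.512
SE_est = SD * sqrt(rxx * (1 - rxx)) = 15.38 * sqrt(0.79 * 0.21) = 15.38 * sqrt(0.1659) = 6.264401
CI = T_est +/- z * SE_est, so width = 2 * z * SE_est = 2 * 1.645 * 6.264401
Width = 20.6099

20.6099


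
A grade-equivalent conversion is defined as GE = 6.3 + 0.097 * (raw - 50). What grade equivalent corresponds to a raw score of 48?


raw - median = 48 - 50 = -2
slope * diff = 0.097 * -2 = -0.194
GE = 6.3 + -0.194
GE = 6.106

6.106


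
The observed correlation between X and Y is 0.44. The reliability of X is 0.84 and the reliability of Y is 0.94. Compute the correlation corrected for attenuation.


r_corrected = rxy / sqrt(rxx * ryy)
= 0.44 / sqrt(0.84 * 0.94)
= 0.44 / sqrt(0.7896)
= 0.44 / 0.888594
r_corrected = 0.4952

0.4952


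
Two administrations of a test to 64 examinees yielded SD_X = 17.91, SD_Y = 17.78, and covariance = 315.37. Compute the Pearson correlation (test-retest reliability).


r = cov(X,Y) / (SD_X * SD_Y)
r = 315.37 / (17.91 * 17.78)
r = 315.37 / 318.4398
r = 0.9904

0.9904


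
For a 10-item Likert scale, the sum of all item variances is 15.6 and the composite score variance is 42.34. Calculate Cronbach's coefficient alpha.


alpha = (k/(k-1)) * (1 - sum(si^2)/s_total^2)
= (10/9) * (1 - 15.6/42.34)
alpha = 0.7017

0.7017


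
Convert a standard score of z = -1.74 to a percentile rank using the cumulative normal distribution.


CDF(z) = 0.5 * (1 + erf(z/sqrt(2)))
erf(-1.2304) = -0.9181
CDF = 0.0409
Percentile rank = 0.0409 * 100 = 4.09

4.09


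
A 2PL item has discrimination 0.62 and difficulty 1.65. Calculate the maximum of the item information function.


For 2PL, max info at theta = b = 1.65
I_max = a^2 / 4 = 0.62^2 / 4
= 0.3844 / 4
I_max = 0.0961

0.0961


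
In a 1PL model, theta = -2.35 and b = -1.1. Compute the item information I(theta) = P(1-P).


P = 1/(1+exp(-(-2.35--1.1))) = 0.2227
I = P*(1-P) = 0.2227 * 0.7773
I = 0.1731

0.1731


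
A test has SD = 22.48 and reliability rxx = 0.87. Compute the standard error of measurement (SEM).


SEM = SD * sqrt(1 - rxx)
SEM = 22.48 * sqrt(1 - 0.87)
SEM = 22.48 * sqrt(0.13) = 22.48 * 0.360555
SEM = 8.1053

8.1053


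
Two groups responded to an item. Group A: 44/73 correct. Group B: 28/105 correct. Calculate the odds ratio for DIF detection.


Odds_A = 44/29 = 1.5172
Odds_B = 28/77 = 0.3636
OR = Odds_A / Odds_B = 1.5172 / 0.3636
Exactly, OR = (44 * 77) / (29 * 28) = 3388 / 812
OR = 4.1724

4.1724


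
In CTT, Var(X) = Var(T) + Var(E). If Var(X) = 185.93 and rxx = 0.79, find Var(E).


var_true = rxx * var_obs = 0.79 * 185.93 = 146.8847
var_error = var_obs - var_true
var_error = 185.93 - 146.8847
var_error = 39.0453

39.0453


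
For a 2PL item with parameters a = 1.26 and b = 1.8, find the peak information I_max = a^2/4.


For 2PL, max info at theta = b = 1.8
I_max = a^2 / 4 = 1.26^2 / 4
= 1.5876 / 4
I_max = 0.3969

0.3969


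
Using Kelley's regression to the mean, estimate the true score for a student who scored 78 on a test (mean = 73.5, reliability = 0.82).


T_est = rxx * X + (1 - rxx) * mean
T_est = 0.82 * 78 + 0.18 * 73.5
T_est = 63.96 + 13.23
T_est = 77.19

77.19


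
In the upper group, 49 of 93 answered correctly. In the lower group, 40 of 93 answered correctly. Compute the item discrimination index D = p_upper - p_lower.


p_upper = 49/93 = 0.5269
p_lower = 40/93 = 0.4301
D = 0.5269 - 0.4301 = 0.0968

0.0968


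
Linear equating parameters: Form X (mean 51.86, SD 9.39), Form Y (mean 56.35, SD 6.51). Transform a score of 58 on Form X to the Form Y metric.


slope = SD_Y / SD_X = 6.51 / 9.39 ~ 0.6933
intercept = mean_Y - slope * mean_X = 56.35 - (6.51 / 9.39) * 51.86 ~ 20.3959
Y = slope * X + intercept. To avoid rounding drift from the rounded slope/intercept, evaluate the equivalent form Y = mean_Y + SD_Y * (X - mean_X) / SD_X at full precision:
Y = 56.35 + 6.51 * (58 - 51.86) / 9.39
Y = 56.35 + 6.51 * 6.14 / 9.39
Y = 56.35 + 39.9714 / 9.39
Y = 56.35 + 4.2568
Y = 60.6068

60.6068


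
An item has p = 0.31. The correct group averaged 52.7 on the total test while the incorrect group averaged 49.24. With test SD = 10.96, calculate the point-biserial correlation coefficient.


q = 1 - p = 0.69
rpb = ((M1 - M0) / SD) * sqrt(p * q)
rpb = ((52.7 - 49.24) / 10.96) * sqrt(0.31 * 0.69)
rpb = 0.146

0.146


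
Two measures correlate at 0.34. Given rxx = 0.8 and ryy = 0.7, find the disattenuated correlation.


r_corrected = rxy / sqrt(rxx * ryy)
= 0.34 / sqrt(0.8 * 0.7)
= 0.34 / sqrt(0.56)
= 0.34 / 0.748331
r_corrected = 0.4543

0.4543


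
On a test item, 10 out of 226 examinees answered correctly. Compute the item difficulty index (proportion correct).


Item difficulty p = number correct / total examinees
p = 10 / 226
p = 0.0442

0.0442


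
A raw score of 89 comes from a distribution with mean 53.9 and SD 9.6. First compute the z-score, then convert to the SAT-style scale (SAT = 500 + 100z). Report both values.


z = (X - mean) / SD = (89 - 53.9) / 9.6
z = 35.1 / 9.6
z = 3.6563
SAT-scale = SAT = 500 + 100z
Carry z at full precision (z = 35.1 / 9.6) into the conversion:
SAT-scale = 500 + 100 * (35.1 / 9.6) = 500 + 3510 / 9.6
SAT-scale = 500 + 365.625
SAT-scale = 865.625

865.625


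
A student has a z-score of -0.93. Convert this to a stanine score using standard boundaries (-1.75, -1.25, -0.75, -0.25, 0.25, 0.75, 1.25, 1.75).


Stanine boundaries: [-1.75, -1.25, -0.75, -0.25, 0.25, 0.75, 1.25, 1.75]
z = -0.93
Check each boundary:
  z >= -1.75 -> could be stanine 2
  z >= -1.25 -> could be stanine 3
  z < -0.75
  z < -0.25
  z < 0.25
  z < 0.75
  z < 1.25
  z < 1.75
Highest qualifying boundary gives stanine = 3

3


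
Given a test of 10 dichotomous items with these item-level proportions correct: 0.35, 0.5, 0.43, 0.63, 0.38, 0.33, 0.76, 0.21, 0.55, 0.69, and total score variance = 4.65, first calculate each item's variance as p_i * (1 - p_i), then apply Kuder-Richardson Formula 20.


For each item, compute p_i * q_i:
  Item 1: 0.35 * 0.65 = 0.2275
  Item 2: 0.5 * 0.5 = 0.25
  Item 3: 0.43 * 0.57 = 0.2451
  Item 4: 0.63 * 0.37 = 0.2331
  Item 5: 0.38 * 0.62 = 0.2356
  Item 6: 0.33 * 0.67 = 0.2211
  Item 7: 0.76 * 0.24 = 0.1824
  Item 8: 0.21 * 0.79 = 0.1659
  Item 9: 0.55 * 0.45 = 0.2475
  Item 10: 0.69 * 0.31 = 0.2139
Sum(p_i * q_i) = 0.2275 + 0.25 + 0.2451 + 0.2331 + 0.2356 + 0.2211 + 0.1824 + 0.1659 + 0.2475 + 0.2139 = 2.2221
KR-20 = (k/(k-1)) * (1 - Sum(p_i*q_i) / Var_total)
= (10/9) * (1 - 2.2221/4.65)
= 1.1111 * 0.5221
KR-20 = 0.5801

0.5801


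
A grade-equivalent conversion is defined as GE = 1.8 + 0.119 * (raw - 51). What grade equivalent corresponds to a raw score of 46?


raw - median = 46 - 51 = -5
slope * diff = 0.119 * -5 = -0.595
GE = 1.8 + -0.595
GE = 1.205

1.205


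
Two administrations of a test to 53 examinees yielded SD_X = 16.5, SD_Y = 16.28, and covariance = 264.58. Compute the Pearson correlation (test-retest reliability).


r = cov(X,Y) / (SD_X * SD_Y)
r = 264.58 / (16.5 * 16.28)
r = 264.58 / 268.62
r = 0.985

0.985


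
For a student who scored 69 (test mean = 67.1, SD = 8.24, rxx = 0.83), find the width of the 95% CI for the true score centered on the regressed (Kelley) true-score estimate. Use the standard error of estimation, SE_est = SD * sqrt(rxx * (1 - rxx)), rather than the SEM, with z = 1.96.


True score estimate = 0.83*69 + 0.17*67.1 = 68.677
SE_est = SD * sqrt(rxx * (1 - rxx)) = 8.24 * sqrt(0.83 * 0.17) = 8.24 * sqrt(0.1411) = 3.095214
CI = T_est +/- z * SE_est, so width = 2 * z * SE_est = 2 * 1.96 * 3.095214
Width = 12.1332

12.1332


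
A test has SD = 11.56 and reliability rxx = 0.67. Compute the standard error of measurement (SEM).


SEM = SD * sqrt(1 - rxx)
SEM = 11.56 * sqrt(1 - 0.67)
SEM = 11.56 * sqrt(0.33) = 11.56 * 0.574456
SEM = 6.6407

6.6407


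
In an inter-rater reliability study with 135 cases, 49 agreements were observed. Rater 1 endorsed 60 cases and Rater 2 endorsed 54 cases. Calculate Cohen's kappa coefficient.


P_o = 49/135 = 0.362963
P_e = (60*54 + 75*81) / 18225 = 0.511111
kappa = (P_o - P_e) / (1 - P_e)
kappa = (0.362963 - 0.511111) / (1 - 0.511111)
kappa = -0.303

-0.303


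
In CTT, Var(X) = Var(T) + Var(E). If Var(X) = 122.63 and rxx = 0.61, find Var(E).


var_true = rxx * var_obs = 0.61 * 122.63 = 74.8043
var_error = var_obs - var_true
var_error = 122.63 - 74.8043
var_error = 47.8257

47.8257


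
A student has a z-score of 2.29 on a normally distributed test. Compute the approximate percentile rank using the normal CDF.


CDF(z) = 0.5 * (1 + erf(z/sqrt(2)))
erf(1.6193) = 0.978
CDF = 0.989
Percentile rank = 0.989 * 100 = 98.9

98.9


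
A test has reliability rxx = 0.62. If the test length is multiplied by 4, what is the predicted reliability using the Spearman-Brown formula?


r_new = (n * rxx) / (1 + (n-1) * rxx)
r_new = (4 * 0.62) / (1 + 3 * 0.62)
r_new = 2.48 / 2.86
r_new = 0.8671

0.8671


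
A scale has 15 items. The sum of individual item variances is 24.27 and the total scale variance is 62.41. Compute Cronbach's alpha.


alpha = (k/(k-1)) * (1 - sum(si^2)/s_total^2)
= (15/14) * (1 - 24.27/62.41)
alpha = 0.6548

0.6548


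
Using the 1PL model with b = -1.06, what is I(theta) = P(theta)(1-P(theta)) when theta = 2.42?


P = 1/(1+exp(-(2.42--1.06))) = 0.9701
I = P*(1-P) = 0.9701 * 0.0299
I = 0.029

0.029


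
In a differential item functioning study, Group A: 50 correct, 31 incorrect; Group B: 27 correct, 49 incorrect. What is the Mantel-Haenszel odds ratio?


Odds_A = 50/31 = 1.6129
Odds_B = 27/49 = 0.551
OR = Odds_A / Odds_B = 1.6129 / 0.551
Exactly, OR = (50 * 49) / (31 * 27) = 2450 / 837
OR = 2.9271

2.9271


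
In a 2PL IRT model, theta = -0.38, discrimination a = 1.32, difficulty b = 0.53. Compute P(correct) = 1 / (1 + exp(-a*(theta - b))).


a*(theta - b) = 1.32 * (-0.38 - 0.53) = -1.2012
exp(--1.2012) = 3.3241
P = 1 / (1 + 3.3241)
P = 0.2313

0.2313


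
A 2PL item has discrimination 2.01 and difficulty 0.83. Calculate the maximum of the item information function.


For 2PL, max info at theta = b = 0.83
I_max = a^2 / 4 = 2.01^2 / 4
= 4.0401 / 4
I_max = 1.01

1.01


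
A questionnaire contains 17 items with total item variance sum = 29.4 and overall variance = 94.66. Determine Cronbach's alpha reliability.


alpha = (k/(k-1)) * (1 - sum(si^2)/s_total^2)
= (17/16) * (1 - 29.4/94.66)
alpha = 0.7325

0.7325


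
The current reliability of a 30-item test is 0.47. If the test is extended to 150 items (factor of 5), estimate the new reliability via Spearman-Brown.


r_new = (n * rxx) / (1 + (n-1) * rxx)
r_new = (5 * 0.47) / (1 + 4 * 0.47)
r_new = 2.35 / 2.88
r_new = 0.816

0.816


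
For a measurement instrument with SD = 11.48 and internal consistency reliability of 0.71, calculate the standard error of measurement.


SEM = SD * sqrt(1 - rxx)
SEM = 11.48 * sqrt(1 - 0.71)
SEM = 11.48 * sqrt(0.29) = 11.48 * 0.538516
SEM = 6.1822

6.1822


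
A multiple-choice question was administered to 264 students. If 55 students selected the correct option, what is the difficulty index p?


Item difficulty p = number correct / total examinees
p = 55 / 264
p = 0.2083

0.2083


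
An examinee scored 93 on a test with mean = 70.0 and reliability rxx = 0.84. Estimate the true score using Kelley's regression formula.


T_est = rxx * X + (1 - rxx) * mean
T_est = 0.84 * 93 + 0.16 * 70.0
T_est = 78.12 + 11.2
T_est = 89.32

89.32


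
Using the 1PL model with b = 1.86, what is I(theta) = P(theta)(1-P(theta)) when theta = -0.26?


P = 1/(1+exp(-(-0.26-1.86))) = 0.1072
I = P*(1-P) = 0.1072 * 0.8928
I = 0.0957

0.0957


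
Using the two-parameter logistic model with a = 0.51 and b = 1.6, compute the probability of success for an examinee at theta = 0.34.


a*(theta - b) = 0.51 * (0.34 - 1.6) = -0.6426
exp(--0.6426) = 1.9014
P = 1 / (1 + 1.9014)
P = 0.3447

0.3447


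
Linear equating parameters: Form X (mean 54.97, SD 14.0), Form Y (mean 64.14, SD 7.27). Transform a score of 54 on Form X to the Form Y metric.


slope = SD_Y / SD_X = 7.27 / 14.0 ~ 0.5193
intercept = mean_Y - slope * mean_X = 64.14 - (7.27 / 14.0) * 54.97 ~ 35.5949
Y = slope * X + intercept. To avoid rounding drift from the rounded slope/intercept, evaluate the equivalent form Y = mean_Y + SD_Y * (X - mean_X) / SD_X at full precision:
Y = 64.14 + 7.27 * (54 - 54.97) / 14.0
Y = 64.14 - 7.27 * 0.97 / 14.0
Y = 64.14 - 7.0519 / 14.0
Y = 64.14 - 0.5037
Y = 63.6363

63.6363


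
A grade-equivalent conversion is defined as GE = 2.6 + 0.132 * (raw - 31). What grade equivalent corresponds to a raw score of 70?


raw - median = 70 - 31 = 39
slope * diff = 0.132 * 39 = 5.148
GE = 2.6 + 5.148
GE = 7.748

7.748


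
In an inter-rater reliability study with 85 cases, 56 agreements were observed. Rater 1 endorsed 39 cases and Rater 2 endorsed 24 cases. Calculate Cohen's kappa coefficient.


P_o = 56/85 = 0.658824
P_e = (39*24 + 46*61) / 7225 = 0.517924
kappa = (P_o - P_e) / (1 - P_e)
kappa = (0.658824 - 0.517924) / (1 - 0.517924)
kappa = 0.2923

0.2923


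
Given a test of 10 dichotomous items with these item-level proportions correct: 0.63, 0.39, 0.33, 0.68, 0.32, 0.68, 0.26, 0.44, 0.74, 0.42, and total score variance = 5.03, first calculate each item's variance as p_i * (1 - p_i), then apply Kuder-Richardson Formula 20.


For each item, compute p_i * q_i:
  Item 1: 0.63 * 0.37 = 0.2331
  Item 2: 0.39 * 0.61 = 0.2379
  Item 3: 0.33 * 0.67 = 0.2211
  Item 4: 0.68 * 0.32 = 0.2176
  Item 5: 0.32 * 0.68 = 0.2176
  Item 6: 0.68 * 0.32 = 0.2176
  Item 7: 0.26 * 0.74 = 0.1924
  Item 8: 0.44 * 0.56 = 0.2464
  Item 9: 0.74 * 0.26 = 0.1924
  Item 10: 0.42 * 0.58 = 0.2436
Sum(p_i * q_i) = 0.2331 + 0.2379 + 0.2211 + 0.2176 + 0.2176 + 0.2176 + 0.1924 + 0.2464 + 0.1924 + 0.2436 = 2.2197
KR-20 = (k/(k-1)) * (1 - Sum(p_i*q_i) / Var_total)
= (10/9) * (1 - 2.2197/5.03)
= 1.1111 * 0.5587
KR-20 = 0.6208

0.6208


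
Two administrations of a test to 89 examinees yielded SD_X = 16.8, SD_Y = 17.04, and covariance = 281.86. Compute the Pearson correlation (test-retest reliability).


r = cov(X,Y) / (SD_X * SD_Y)
r = 281.86 / (16.8 * 17.04)
r = 281.86 / 286.272
r = 0.9846

0.9846


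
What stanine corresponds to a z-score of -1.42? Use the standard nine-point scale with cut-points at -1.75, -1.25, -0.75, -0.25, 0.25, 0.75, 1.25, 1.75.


Stanine boundaries: [-1.75, -1.25, -0.75, -0.25, 0.25, 0.75, 1.25, 1.75]
z = -1.42
Check each boundary:
  z >= -1.75 -> could be stanine 2
  z < -1.25
  z < -0.75
  z < -0.25
  z < 0.25
  z < 0.75
  z < 1.25
  z < 1.75
Highest qualifying boundary gives stanine = 2

2


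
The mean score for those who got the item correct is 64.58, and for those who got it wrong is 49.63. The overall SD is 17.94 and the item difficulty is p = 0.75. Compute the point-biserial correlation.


q = 1 - p = 0.25
rpb = ((M1 - M0) / SD) * sqrt(p * q)
rpb = ((64.58 - 49.63) / 17.94) * sqrt(0.75 * 0.25)
rpb = 0.3608

0.3608


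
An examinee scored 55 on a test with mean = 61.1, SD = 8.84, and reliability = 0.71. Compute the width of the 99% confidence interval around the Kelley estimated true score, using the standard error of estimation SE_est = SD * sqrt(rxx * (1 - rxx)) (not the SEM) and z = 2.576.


True score estimate = 0.71*55 + 0.29*61.1 = 56.769
SE_est = SD * sqrt(rxx * (1 - rxx)) = 8.84 * sqrt(0.71 * 0.29) = 8.84 * sqrt(0.2059) = 4.011257
CI = T_est +/- z * SE_est, so width = 2 * z * SE_est = 2 * 2.576 * 4.011257
Width = 20.666

20.666


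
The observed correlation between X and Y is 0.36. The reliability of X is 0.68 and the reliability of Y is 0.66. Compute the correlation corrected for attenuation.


r_corrected = rxy / sqrt(rxx * ryy)
= 0.36 / sqrt(0.68 * 0.66)
= 0.36 / sqrt(0.4488)
= 0.36 / 0.669925
r_corrected = 0.5374

0.5374


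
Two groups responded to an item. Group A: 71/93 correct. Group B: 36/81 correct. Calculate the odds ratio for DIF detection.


Odds_A = 71/22 = 3.2273
Odds_B = 36/45 = 0.8
OR = Odds_A / Odds_B = 3.2273 / 0.8
Exactly, OR = (71 * 45) / (22 * 36) = 3195 / 792
OR = 4.0341

4.0341


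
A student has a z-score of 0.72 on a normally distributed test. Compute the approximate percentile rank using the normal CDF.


CDF(z) = 0.5 * (1 + erf(z/sqrt(2)))
erf(0.5091) = 0.5285
CDF = 0.7642
Percentile rank = 0.7642 * 100 = 76.42

76.42


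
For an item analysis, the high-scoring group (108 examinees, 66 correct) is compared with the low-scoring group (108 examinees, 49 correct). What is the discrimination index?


p_upper = 66/108 = 0.6111
p_lower = 49/108 = 0.4537
D = 0.6111 - 0.4537 = 0.1574

0.1574


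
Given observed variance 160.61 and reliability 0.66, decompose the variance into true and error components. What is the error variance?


var_true = rxx * var_obs = 0.66 * 160.61 = 106.0026
var_error = var_obs - var_true
var_error = 160.61 - 106.0026
var_error = 54.6074

54.6074


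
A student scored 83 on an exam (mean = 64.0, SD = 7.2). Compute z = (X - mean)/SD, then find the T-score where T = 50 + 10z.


z = (X - mean) / SD = (83 - 64.0) / 7.2
z = 19.0 / 7.2
z = 2.6389
T-score = T = 50 + 10z
Carry z at full precision (z = 19.0 / 7.2) into the conversion:
T-score = 50 + 10 * (19.0 / 7.2) = 50 + 190 / 7.2
T-score = 50 + 26.3889
T-score = 76.3889

76.3889


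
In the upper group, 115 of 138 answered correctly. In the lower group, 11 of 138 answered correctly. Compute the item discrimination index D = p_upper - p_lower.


p_upper = 115/138 = 0.8333
p_lower = 11/138 = 0.0797
D = 0.8333 - 0.0797 = 0.7536

0.7536


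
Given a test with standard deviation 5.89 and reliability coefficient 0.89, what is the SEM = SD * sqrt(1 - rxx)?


SEM = SD * sqrt(1 - rxx)
SEM = 5.89 * sqrt(1 - 0.89)
SEM = 5.89 * sqrt(0.11) = 5.89 * 0.331662
SEM = 1.9535

1.9535


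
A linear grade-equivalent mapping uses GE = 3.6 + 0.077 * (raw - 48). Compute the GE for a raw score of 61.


raw - median = 61 - 48 = 13
slope * diff = 0.077 * 13 = 1.001
GE = 3.6 + 1.001
GE = 4.601

4.601


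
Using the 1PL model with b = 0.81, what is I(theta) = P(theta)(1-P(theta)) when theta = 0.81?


P = 1/(1+exp(-(0.81-0.81))) = 0.5
I = P*(1-P) = 0.5 * 0.5
I = 0.25

0.25


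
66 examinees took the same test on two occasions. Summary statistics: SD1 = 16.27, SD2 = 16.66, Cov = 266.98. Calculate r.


r = cov(X,Y) / (SD_X * SD_Y)
r = 266.98 / (16.27 * 16.66)
r = 266.98 / 271.0582
r = 0.985

0.985


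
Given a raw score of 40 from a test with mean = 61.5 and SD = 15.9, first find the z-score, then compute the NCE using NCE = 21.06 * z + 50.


z = (X - mean) / SD = (40 - 61.5) / 15.9
z = -21.5 / 15.9
z = -1.3522
NCE = NCE = 21.06z + 50
Carry z at full precision (z = -21.5 / 15.9) into the conversion:
NCE = 21.06 * (-21.5 / 15.9) + 50 = -452.79 / 15.9 + 50
NCE = -28.4774 + 50
NCE = 21.5226

21.5226
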